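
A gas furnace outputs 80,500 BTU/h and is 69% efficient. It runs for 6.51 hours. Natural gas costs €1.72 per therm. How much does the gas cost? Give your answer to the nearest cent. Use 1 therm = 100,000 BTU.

Heat delivered = 80,500 BTU/h × 6.51 h = 524,055 BTU
Gas input = 524,055 / 0.69 = 759,500 BTU
= 759,500 / 100,000 = 7.595 therm
Cost = 7.595 × €1.72/therm = €13.06

€13.06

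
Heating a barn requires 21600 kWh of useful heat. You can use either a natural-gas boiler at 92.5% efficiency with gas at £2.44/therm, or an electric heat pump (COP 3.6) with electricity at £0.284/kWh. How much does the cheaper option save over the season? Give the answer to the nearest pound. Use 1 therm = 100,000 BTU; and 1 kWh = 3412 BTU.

£240

Heat load = 21600 kWh × 3412 = 73,699,200 BTU
Gas: input = 73,699,200 / 0.925 = 79,674,811 BTU = 796.7 therm → 796.7 × £2.44 = £1,944.07
Heat pump: 73,699,200 BTU / 3412 = 21,600 kWh heat; / 3.6 = 6,000 kWh in → × £0.284 = £1,704.00
Difference = |£1,944.07 − £1,704.00| = £240.07 ≈ £240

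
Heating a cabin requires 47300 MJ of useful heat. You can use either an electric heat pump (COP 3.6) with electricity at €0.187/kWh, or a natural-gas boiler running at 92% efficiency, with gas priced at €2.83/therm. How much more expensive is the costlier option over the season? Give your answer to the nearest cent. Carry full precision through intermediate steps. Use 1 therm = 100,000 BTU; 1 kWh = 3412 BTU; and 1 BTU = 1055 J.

€696.58

Heat load = 47300 MJ = 47,300,000,000 J / 1055 = 44,834,123 BTU
Gas: input = 44,834,123 / 0.92 = 48,732,743 BTU = 487.3 therm → 487.3 × €2.83 = €1,379.14
Heat pump: 44,834,123 BTU / 3412 = 13,140 kWh heat; / 3.6 = 3,650 kWh in → × €0.187 = €682.56
Difference = |€1,379.14 − €682.56| = €696.58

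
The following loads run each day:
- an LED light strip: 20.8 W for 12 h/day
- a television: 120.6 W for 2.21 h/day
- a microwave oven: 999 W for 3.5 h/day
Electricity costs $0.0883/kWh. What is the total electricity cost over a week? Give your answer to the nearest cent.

$2.48

LED light strip: 20.8 W × 12 h × 7 d = 1,747 Wh = 1.747 kWh
television: 120.6 W × 2.21 h × 7 d = 1,866 Wh = 1.866 kWh
microwave oven: 999 W × 3.5 h × 7 d = 24,476 Wh = 24.48 kWh
Total energy = 1.747 + 1.866 + 24.48 = 28.09 kWh
Cost = 28.09 kWh × $0.0883 = $2.48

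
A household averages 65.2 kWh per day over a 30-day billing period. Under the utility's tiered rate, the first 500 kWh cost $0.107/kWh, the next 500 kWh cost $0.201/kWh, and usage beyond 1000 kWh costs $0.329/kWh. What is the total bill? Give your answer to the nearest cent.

$468.52

Usage = 65.2 kWh/day × 30 days = 1956 kWh
First 500 kWh × $0.107 = $53.50
Next 500 kWh × $0.201 = $100.50
Remaining 956 kWh × $0.329 = $314.52
Total = $468.52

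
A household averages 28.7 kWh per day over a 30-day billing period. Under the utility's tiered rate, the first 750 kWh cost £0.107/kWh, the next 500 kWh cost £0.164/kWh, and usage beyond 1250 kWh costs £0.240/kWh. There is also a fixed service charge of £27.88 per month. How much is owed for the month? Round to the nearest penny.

£126.33

Usage = 28.7 kWh/day × 30 days = 861 kWh
First 750 kWh × £0.107 = £80.25
Next 111 kWh × £0.164 = £18.20
Remaining tier: 0 kWh (not reached)
Energy charge = £98.45; + service £27.88 = £126.33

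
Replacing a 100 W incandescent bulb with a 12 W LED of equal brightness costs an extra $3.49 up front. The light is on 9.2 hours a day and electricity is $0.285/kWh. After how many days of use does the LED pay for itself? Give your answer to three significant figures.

15.1 days

Power saved = 100 − 12 = 88 W
Daily energy saved = 88 W × 9.2 h = 809.6 Wh = 0.8096 kWh
Daily savings = 0.8096 × $0.285 = $0.2307
Payback = $3.49 / $0.2307 per day = 15.13 days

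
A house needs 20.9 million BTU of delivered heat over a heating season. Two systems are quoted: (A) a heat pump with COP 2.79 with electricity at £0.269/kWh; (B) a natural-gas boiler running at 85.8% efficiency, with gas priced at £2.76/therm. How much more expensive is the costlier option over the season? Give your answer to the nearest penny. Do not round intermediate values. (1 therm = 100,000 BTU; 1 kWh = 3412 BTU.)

Heat load = 20.9 × 10⁶ BTU = 20,900,000 BTU
Gas: input = 20,900,000 / 0.858 = 24,358,974 BTU = 243.6 therm → 243.6 × £2.76 = £672.31
Heat pump: 20,900,000 BTU / 3412 = 6,125 kWh heat; / 2.79 = 2,195 kWh in → × £0.269 = £590.59
Difference = |£672.31 − £590.59| = £81.72

£81.72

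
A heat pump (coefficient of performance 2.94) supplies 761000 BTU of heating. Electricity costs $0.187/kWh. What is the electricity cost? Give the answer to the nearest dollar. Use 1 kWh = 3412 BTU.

$14

Heat delivered = 761,000 BTU / 3412 = 223 kWh
Electrical input = 223 kWh / 2.94 = 75.86 kWh
Cost = 75.86 × $0.187/kWh = $14.19 ≈ $14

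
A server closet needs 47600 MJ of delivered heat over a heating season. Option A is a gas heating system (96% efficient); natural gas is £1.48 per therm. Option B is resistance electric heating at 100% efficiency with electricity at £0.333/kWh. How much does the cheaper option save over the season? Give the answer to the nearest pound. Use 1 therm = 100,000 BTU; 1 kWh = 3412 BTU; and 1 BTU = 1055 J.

Heat load = 47600 MJ = 47,600,000,000 J / 1055 = 45,118,483 BTU
Gas: input = 45,118,483 / 0.96 = 46,998,420 BTU = 470 therm → 470 × £1.48 = £695.58
Electric: 45,118,483 BTU / 3412 = 13,220 kWh → × £0.333 = £4,403.42
Difference = |£695.58 − £4,403.42| = £3,707.84 ≈ £3708

£3708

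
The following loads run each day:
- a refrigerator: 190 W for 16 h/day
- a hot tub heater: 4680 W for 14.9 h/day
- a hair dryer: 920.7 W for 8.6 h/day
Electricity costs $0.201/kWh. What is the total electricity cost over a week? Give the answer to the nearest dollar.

$114

refrigerator: 190 W × 16 h × 7 d = 21,280 Wh = 21.28 kWh
hot tub heater: 4680 W × 14.9 h × 7 d = 488,124 Wh = 488.1 kWh
hair dryer: 920.7 W × 8.6 h × 7 d = 55,426 Wh = 55.43 kWh
Total energy = 21.28 + 488.1 + 55.43 = 564.8 kWh
Cost = 564.8 kWh × $0.201 = $113.53 ≈ $114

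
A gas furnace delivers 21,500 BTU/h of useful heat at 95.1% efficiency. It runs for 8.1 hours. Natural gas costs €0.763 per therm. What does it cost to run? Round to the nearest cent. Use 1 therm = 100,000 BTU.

€1.40

Heat delivered = 21,500 BTU/h × 8.1 h = 174,150 BTU
Gas input = 174,150 / 0.951 = 183,123 BTU
= 183,123 / 100,000 = 1.831 therm
Cost = 1.831 × €0.763/therm = €1.40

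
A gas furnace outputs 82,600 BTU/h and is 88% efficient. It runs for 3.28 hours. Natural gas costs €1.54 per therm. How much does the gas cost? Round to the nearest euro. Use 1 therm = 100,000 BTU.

€5

Heat delivered = 82,600 BTU/h × 3.28 h = 270,928 BTU
Gas input = 270,928 / 0.88 = 307,873 BTU
= 307,873 / 100,000 = 3.079 therm
Cost = 3.079 × €1.54/therm = €4.74 ≈ €5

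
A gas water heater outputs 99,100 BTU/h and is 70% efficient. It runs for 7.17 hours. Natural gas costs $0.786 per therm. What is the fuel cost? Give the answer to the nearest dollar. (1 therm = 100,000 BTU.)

Heat delivered = 99,100 BTU/h × 7.17 h = 710,547 BTU
Gas input = 710,547 / 0.70 = 1,015,067 BTU
= 1,015,067 / 100,000 = 10.15 therm
Cost = 10.15 × $0.786/therm = $7.98 ≈ $8

$8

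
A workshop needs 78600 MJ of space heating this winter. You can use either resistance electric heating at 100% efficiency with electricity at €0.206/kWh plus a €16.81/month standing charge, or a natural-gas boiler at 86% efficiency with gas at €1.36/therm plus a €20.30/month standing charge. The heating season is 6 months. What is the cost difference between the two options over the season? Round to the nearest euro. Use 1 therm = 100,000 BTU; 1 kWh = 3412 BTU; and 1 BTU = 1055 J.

Heat load = 78600 MJ = 78,600,000,000 J / 1055 = 74,502,370 BTU
Gas: input = 74,502,370 / 0.86 = 86,630,662 BTU = 866.3 therm → 866.3 × €1.36 = €1,178.18; + 6 × €20.30 standing = €1,299.98
Electric: 74,502,370 BTU / 3412 = 21,840 kWh → × €0.206 = €4,498.09; + 6 × €16.81 standing = €4,598.95
Difference = |€1,299.98 − €4,598.95| = €3,298.97 ≈ €3299

€3299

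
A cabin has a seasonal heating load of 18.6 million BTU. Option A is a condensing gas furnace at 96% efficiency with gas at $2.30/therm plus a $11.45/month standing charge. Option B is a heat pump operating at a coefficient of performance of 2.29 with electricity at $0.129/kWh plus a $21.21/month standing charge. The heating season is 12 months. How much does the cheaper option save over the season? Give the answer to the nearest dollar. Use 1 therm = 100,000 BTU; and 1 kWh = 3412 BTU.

$21

Heat load = 18.6 × 10⁶ BTU = 18,600,000 BTU
Gas: input = 18,600,000 / 0.96 = 19,375,000 BTU = 193.8 therm → 193.8 × $2.30 = $445.62; + 12 × $11.45 standing = $583.02
Heat pump: 18,600,000 BTU / 3412 = 5,451 kWh heat; / 2.29 = 2,381 kWh in → × $0.129 = $307.08; + 12 × $21.21 standing = $561.60
Difference = |$583.02 − $561.60| = $21.42 ≈ $21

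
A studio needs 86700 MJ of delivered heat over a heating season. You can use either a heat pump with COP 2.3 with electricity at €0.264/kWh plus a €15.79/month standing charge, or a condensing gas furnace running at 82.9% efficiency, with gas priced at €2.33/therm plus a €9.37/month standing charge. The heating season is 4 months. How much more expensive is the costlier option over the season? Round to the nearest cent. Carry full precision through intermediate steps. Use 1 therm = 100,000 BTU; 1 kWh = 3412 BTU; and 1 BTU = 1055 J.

Heat load = 86700 MJ = 86,700,000,000 J / 1055 = 82,180,095 BTU
Gas: input = 82,180,095 / 0.829 = 99,131,598 BTU = 991.3 therm → 991.3 × €2.33 = €2,309.77; + 4 × €9.37 standing = €2,347.25
Heat pump: 82,180,095 BTU / 3412 = 24,090 kWh heat; / 2.3 = 10,470 kWh in → × €0.264 = €2,764.61; + 4 × €15.79 standing = €2,827.77
Difference = |€2,347.25 − €2,827.77| = €480.52

€480.52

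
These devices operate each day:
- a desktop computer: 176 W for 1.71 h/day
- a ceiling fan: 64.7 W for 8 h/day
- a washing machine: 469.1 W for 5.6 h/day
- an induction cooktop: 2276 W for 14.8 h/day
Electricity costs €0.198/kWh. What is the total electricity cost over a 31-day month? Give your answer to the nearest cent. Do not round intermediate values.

desktop computer: 176 W × 1.71 h × 31 d = 9,330 Wh = 9.33 kWh
ceiling fan: 64.7 W × 8 h × 31 d = 16,046 Wh = 16.05 kWh
washing machine: 469.1 W × 5.6 h × 31 d = 81,436 Wh = 81.44 kWh
induction cooktop: 2276 W × 14.8 h × 31 d = 1,044,229 Wh = 1,044 kWh
Total energy = 9.33 + 16.05 + 81.44 + 1,044 = 1,151 kWh
Cost = 1,151 kWh × €0.198 = €227.91

€227.91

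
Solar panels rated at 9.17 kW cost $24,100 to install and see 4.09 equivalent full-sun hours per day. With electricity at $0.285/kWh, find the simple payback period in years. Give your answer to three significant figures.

6.18 years

Daily generation = 9.17 kW × 4.09 h = 37.51 kWh
Annual generation = 37.51 × 365 = 13689 kWh
Annual savings = 13689 × $0.285 = $3,901.49
Payback = $24,100 / $3,901.49 = 6.18 years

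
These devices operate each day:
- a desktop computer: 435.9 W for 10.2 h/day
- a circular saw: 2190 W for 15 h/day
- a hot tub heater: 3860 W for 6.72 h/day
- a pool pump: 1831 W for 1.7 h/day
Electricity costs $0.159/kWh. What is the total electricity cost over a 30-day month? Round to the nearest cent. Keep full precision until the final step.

desktop computer: 435.9 W × 10.2 h × 30 d = 133,385 Wh = 133.4 kWh
circular saw: 2190 W × 15 h × 30 d = 985,500 Wh = 985.5 kWh
hot tub heater: 3860 W × 6.72 h × 30 d = 778,176 Wh = 778.2 kWh
pool pump: 1831 W × 1.7 h × 30 d = 93,381 Wh = 93.38 kWh
Total energy = 133.4 + 985.5 + 778.2 + 93.38 = 1,990 kWh
Cost = 1,990 kWh × $0.159 = $316.48

$316.48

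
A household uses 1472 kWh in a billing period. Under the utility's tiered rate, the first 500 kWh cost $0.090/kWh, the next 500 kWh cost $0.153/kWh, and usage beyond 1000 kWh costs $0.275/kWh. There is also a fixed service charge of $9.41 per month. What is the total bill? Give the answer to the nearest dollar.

$261

First 500 kWh × $0.090 = $45.00
Next 500 kWh × $0.153 = $76.50
Remaining 472 kWh × $0.275 = $129.80
Energy charge = $251.30; + service $9.41 = $260.71 ≈ $261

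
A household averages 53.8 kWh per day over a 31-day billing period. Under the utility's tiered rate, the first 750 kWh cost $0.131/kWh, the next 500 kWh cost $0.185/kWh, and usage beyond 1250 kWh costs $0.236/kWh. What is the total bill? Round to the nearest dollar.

Usage = 53.8 kWh/day × 31 days = 1667.8 kWh
First 750 kWh × $0.131 = $98.25
Next 500 kWh × $0.185 = $92.50
Remaining 417.8 kWh × $0.236 = $98.60
Total = $289.35 ≈ $289

$289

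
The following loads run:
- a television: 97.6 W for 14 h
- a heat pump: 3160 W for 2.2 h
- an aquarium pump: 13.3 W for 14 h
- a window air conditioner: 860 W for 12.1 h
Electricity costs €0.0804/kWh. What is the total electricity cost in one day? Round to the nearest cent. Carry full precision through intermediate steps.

television: 97.6 W × 14 h = 1,366 Wh = 1.366 kWh
heat pump: 3160 W × 2.2 h = 6,952 Wh = 6.952 kWh
aquarium pump: 13.3 W × 14 h = 186 Wh = 0.1862 kWh
window air conditioner: 860 W × 12.1 h = 10,406 Wh = 10.41 kWh
Total energy = 1.366 + 6.952 + 0.1862 + 10.41 = 18.91 kWh
Cost = 18.91 kWh × €0.0804 = €1.52

€1.52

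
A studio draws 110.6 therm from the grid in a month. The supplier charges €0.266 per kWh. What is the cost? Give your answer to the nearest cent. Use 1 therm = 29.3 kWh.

€861.99

110.6 therm × (29.3 kWh/therm) = 3,241 kWh
Cost = 3,241 kWh × €0.266/kWh = €861.99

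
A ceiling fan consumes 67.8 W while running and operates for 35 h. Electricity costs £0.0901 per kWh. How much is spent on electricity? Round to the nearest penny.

Energy = 67.8 W × 35 h = 2,373 Wh = 2.373 kWh
Cost = 2.373 kWh × £0.0901/kWh = £0.21

£0.21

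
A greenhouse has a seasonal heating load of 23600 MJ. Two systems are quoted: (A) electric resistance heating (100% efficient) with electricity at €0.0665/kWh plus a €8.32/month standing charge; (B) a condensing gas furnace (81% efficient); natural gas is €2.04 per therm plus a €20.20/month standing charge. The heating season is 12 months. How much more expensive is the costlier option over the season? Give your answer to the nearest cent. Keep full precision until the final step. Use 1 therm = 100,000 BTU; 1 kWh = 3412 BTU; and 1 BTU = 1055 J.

Heat load = 23600 MJ = 23,600,000,000 J / 1055 = 22,369,668 BTU
Gas: input = 22,369,668 / 0.81 = 27,616,874 BTU = 276.2 therm → 276.2 × €2.04 = €563.38; + 12 × €20.20 standing = €805.78
Electric: 22,369,668 BTU / 3412 = 6,556 kWh → × €0.0665 = €435.99; + 12 × €8.32 standing = €535.83
Difference = |€805.78 − €535.83| = €269.96

€269.96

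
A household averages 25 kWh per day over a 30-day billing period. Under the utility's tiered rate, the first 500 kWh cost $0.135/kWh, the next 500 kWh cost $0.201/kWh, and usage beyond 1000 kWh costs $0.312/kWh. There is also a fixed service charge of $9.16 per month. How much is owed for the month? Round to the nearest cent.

$126.91

Usage = 25 kWh/day × 30 days = 750 kWh
First 500 kWh × $0.135 = $67.50
Next 250 kWh × $0.201 = $50.25
Remaining tier: 0 kWh (not reached)
Energy charge = $117.75; + service $9.16 = $126.91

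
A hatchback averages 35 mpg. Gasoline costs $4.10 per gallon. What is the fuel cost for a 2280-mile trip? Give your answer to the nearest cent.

Fuel = 2280 mi / 35 mpg = 65.14 gal
Cost = 65.14 gal × $4.10/gal = $267.09

$267.09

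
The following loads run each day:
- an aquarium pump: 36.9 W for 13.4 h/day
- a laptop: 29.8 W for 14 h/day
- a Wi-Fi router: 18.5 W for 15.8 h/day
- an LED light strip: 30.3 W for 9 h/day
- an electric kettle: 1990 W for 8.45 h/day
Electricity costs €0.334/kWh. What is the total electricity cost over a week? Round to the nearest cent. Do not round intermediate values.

€42.77

aquarium pump: 36.9 W × 13.4 h × 7 d = 3,461 Wh = 3.461 kWh
laptop: 29.8 W × 14 h × 7 d = 2,920 Wh = 2.92 kWh
Wi-Fi router: 18.5 W × 15.8 h × 7 d = 2,046 Wh = 2.046 kWh
LED light strip: 30.3 W × 9 h × 7 d = 1,909 Wh = 1.909 kWh
electric kettle: 1990 W × 8.45 h × 7 d = 117,708 Wh = 117.7 kWh
Total energy = 3.461 + 2.92 + 2.046 + 1.909 + 117.7 = 128 kWh
Cost = 128 kWh × €0.334 = €42.77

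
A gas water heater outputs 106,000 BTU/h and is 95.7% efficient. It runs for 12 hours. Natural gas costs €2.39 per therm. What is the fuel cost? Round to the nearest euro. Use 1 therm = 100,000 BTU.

Heat delivered = 106,000 BTU/h × 12 h = 1,272,000 BTU
Gas input = 1,272,000 / 0.957 = 1,329,154 BTU
= 1,329,154 / 100,000 = 13.29 therm
Cost = 13.29 × €2.39/therm = €31.77 ≈ €32

€32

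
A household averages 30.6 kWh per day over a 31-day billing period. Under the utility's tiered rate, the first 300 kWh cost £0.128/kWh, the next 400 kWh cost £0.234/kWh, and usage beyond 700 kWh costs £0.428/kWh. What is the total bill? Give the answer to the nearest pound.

Usage = 30.6 kWh/day × 31 days = 948.6 kWh
First 300 kWh × £0.128 = £38.40
Next 400 kWh × £0.234 = £93.60
Remaining 248.6 kWh × £0.428 = £106.40
Total = £238.40 ≈ £238

£238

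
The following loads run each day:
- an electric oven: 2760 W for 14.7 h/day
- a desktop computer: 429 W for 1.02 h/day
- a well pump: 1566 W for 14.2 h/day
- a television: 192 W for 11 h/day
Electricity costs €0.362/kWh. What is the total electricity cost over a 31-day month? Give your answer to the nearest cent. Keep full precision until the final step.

electric oven: 2760 W × 14.7 h × 31 d = 1,257,732 Wh = 1,258 kWh
desktop computer: 429 W × 1.02 h × 31 d = 13,565 Wh = 13.56 kWh
well pump: 1566 W × 14.2 h × 31 d = 689,353 Wh = 689.4 kWh
television: 192 W × 11 h × 31 d = 65,472 Wh = 65.47 kWh
Total energy = 1,258 + 13.56 + 689.4 + 65.47 = 2,026 kWh
Cost = 2,026 kWh × €0.362 = €733.46

€733.46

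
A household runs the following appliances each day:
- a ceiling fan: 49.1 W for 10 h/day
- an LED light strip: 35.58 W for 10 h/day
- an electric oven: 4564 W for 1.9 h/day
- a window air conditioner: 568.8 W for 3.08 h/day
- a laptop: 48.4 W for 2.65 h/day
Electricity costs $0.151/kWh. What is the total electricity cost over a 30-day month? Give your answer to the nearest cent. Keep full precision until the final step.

ceiling fan: 49.1 W × 10 h × 30 d = 14,730 Wh = 14.73 kWh
LED light strip: 35.58 W × 10 h × 30 d = 10,674 Wh = 10.67 kWh
electric oven: 4564 W × 1.9 h × 30 d = 260,148 Wh = 260.1 kWh
window air conditioner: 568.8 W × 3.08 h × 30 d = 52,557 Wh = 52.56 kWh
laptop: 48.4 W × 2.65 h × 30 d = 3,848 Wh = 3.848 kWh
Total energy = 14.73 + 10.67 + 260.1 + 52.56 + 3.848 = 342 kWh
Cost = 342 kWh × $0.151 = $51.64

$51.64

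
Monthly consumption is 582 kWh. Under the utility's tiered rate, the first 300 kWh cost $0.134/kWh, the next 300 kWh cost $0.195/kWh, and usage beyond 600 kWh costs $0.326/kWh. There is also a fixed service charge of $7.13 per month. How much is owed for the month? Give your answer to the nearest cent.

$102.32

First 300 kWh × $0.134 = $40.20
Next 282 kWh × $0.195 = $54.99
Remaining tier: 0 kWh (not reached)
Energy charge = $95.19; + service $7.13 = $102.32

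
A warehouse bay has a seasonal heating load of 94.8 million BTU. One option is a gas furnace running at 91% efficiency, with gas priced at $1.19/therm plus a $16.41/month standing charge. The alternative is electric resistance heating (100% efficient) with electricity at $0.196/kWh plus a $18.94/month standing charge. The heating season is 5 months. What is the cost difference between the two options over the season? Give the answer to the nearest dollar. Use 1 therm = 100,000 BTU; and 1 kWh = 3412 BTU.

Heat load = 94.8 × 10⁶ BTU = 94,800,000 BTU
Gas: input = 94,800,000 / 0.910 = 104,175,824 BTU = 1,042 therm → 1,042 × $1.19 = $1,239.69; + 5 × $16.41 standing = $1,321.74
Electric: 94,800,000 BTU / 3412 = 27,780 kWh → × $0.196 = $5,445.72; + 5 × $18.94 standing = $5,540.42
Difference = |$1,321.74 − $5,540.42| = $4,218.68 ≈ $4219

$4219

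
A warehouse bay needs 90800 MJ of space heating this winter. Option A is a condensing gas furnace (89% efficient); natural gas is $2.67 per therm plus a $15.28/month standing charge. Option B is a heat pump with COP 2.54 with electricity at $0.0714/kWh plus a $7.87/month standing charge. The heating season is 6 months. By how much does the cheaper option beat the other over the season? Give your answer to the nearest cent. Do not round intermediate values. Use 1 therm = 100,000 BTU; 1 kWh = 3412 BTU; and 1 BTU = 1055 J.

Heat load = 90800 MJ = 90,800,000,000 J / 1055 = 86,066,351 BTU
Gas: input = 86,066,351 / 0.89 = 96,703,765 BTU = 967 therm → 967 × $2.67 = $2,581.99; + 6 × $15.28 standing = $2,673.67
Heat pump: 86,066,351 BTU / 3412 = 25,220 kWh heat; / 2.54 = 9,931 kWh in → × $0.0714 = $709.07; + 6 × $7.87 standing = $756.29
Difference = |$2,673.67 − $756.29| = $1,917.38

$1917.38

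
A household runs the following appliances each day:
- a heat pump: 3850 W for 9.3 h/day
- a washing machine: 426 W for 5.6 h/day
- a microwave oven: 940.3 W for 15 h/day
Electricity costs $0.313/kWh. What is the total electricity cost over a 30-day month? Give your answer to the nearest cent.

heat pump: 3850 W × 9.3 h × 30 d = 1,074,150 Wh = 1,074 kWh
washing machine: 426 W × 5.6 h × 30 d = 71,568 Wh = 71.57 kWh
microwave oven: 940.3 W × 15 h × 30 d = 423,135 Wh = 423.1 kWh
Total energy = 1,074 + 71.57 + 423.1 = 1,569 kWh
Cost = 1,569 kWh × $0.313 = $491.05

$491.05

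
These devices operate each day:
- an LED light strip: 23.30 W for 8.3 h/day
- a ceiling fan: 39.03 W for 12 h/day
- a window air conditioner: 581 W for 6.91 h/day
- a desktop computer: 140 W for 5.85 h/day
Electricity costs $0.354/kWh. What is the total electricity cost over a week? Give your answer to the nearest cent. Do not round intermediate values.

LED light strip: 23.30 W × 8.3 h × 7 d = 1,354 Wh = 1.354 kWh
ceiling fan: 39.03 W × 12 h × 7 d = 3,279 Wh = 3.279 kWh
window air conditioner: 581 W × 6.91 h × 7 d = 28,103 Wh = 28.1 kWh
desktop computer: 140 W × 5.85 h × 7 d = 5,733 Wh = 5.733 kWh
Total energy = 1.354 + 3.279 + 28.1 + 5.733 = 38.47 kWh
Cost = 38.47 kWh × $0.354 = $13.62

$13.62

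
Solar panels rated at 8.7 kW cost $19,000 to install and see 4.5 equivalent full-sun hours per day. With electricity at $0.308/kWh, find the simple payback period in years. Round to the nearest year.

4 years

Daily generation = 8.7 kW × 4.5 h = 39.15 kWh
Annual generation = 39.15 × 365 = 14290 kWh
Annual savings = 14290 × $0.308 = $4,401.24
Payback = $19,000 / $4,401.24 = 4.32 years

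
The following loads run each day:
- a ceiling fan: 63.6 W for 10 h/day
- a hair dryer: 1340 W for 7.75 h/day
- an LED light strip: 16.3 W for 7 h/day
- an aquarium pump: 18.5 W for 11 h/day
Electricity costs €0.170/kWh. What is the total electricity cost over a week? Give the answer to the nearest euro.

€13

ceiling fan: 63.6 W × 10 h × 7 d = 4,452 Wh = 4.452 kWh
hair dryer: 1340 W × 7.75 h × 7 d = 72,695 Wh = 72.69 kWh
LED light strip: 16.3 W × 7 h × 7 d = 799 Wh = 0.7987 kWh
aquarium pump: 18.5 W × 11 h × 7 d = 1,424 Wh = 1.425 kWh
Total energy = 4.452 + 72.69 + 0.7987 + 1.425 = 79.37 kWh
Cost = 79.37 kWh × €0.170 = €13.49 ≈ €13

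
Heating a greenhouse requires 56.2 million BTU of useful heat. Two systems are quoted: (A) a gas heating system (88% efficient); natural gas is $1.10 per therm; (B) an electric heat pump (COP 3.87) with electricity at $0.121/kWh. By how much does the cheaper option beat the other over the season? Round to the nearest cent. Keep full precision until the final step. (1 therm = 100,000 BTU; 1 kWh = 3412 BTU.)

Heat load = 56.2 × 10⁶ BTU = 56,200,000 BTU
Gas: input = 56,200,000 / 0.88 = 63,863,636 BTU = 638.6 therm → 638.6 × $1.10 = $702.50
Heat pump: 56,200,000 BTU / 3412 = 16,470 kWh heat; / 3.87 = 4,256 kWh in → × $0.121 = $514.99
Difference = |$702.50 − $514.99| = $187.51

$187.51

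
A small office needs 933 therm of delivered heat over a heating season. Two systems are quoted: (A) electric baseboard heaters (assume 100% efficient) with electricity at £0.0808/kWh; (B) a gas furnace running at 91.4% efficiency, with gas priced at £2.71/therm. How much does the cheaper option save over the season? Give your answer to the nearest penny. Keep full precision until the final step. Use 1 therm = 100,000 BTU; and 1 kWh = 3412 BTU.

£556.89

Heat load = 933 therm × 100,000 = 93,300,000 BTU
Gas: input = 93,300,000 / 0.914 = 102,078,775 BTU = 1,021 therm → 1,021 × £2.71 = £2,766.33
Electric: 93,300,000 BTU / 3412 = 27,340 kWh → × £0.0808 = £2,209.45
Difference = |£2,766.33 − £2,209.45| = £556.89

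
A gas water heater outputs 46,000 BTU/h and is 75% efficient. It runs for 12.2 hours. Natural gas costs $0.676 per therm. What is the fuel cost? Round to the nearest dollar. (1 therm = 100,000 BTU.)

$5

Heat delivered = 46,000 BTU/h × 12.2 h = 561,200 BTU
Gas input = 561,200 / 0.75 = 748,267 BTU
= 748,267 / 100,000 = 7.483 therm
Cost = 7.483 × $0.676/therm = $5.06 ≈ $5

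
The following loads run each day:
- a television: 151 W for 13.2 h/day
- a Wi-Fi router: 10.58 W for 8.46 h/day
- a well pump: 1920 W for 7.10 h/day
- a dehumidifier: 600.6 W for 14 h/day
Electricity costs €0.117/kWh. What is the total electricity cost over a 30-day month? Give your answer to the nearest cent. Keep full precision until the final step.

€84.67

television: 151 W × 13.2 h × 30 d = 59,796 Wh = 59.8 kWh
Wi-Fi router: 10.58 W × 8.46 h × 30 d = 2,685 Wh = 2.685 kWh
well pump: 1920 W × 7.10 h × 30 d = 408,960 Wh = 409 kWh
dehumidifier: 600.6 W × 14 h × 30 d = 252,252 Wh = 252.3 kWh
Total energy = 59.8 + 2.685 + 409 + 252.3 = 723.7 kWh
Cost = 723.7 kWh × €0.117 = €84.67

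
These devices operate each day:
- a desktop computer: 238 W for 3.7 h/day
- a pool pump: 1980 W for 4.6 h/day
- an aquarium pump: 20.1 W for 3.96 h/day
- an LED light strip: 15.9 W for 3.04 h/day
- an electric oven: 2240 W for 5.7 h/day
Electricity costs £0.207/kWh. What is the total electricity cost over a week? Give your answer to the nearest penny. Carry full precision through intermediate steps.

desktop computer: 238 W × 3.7 h × 7 d = 6,164 Wh = 6.164 kWh
pool pump: 1980 W × 4.6 h × 7 d = 63,756 Wh = 63.76 kWh
aquarium pump: 20.1 W × 3.96 h × 7 d = 557 Wh = 0.5572 kWh
LED light strip: 15.9 W × 3.04 h × 7 d = 338 Wh = 0.3384 kWh
electric oven: 2240 W × 5.7 h × 7 d = 89,376 Wh = 89.38 kWh
Total energy = 6.164 + 63.76 + 0.5572 + 0.3384 + 89.38 = 160.2 kWh
Cost = 160.2 kWh × £0.207 = £33.16

£33.16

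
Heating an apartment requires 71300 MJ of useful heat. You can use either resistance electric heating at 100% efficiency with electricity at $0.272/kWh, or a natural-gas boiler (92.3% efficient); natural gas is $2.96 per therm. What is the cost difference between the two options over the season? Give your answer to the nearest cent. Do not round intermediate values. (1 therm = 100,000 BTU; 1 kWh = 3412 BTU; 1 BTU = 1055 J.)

$3220.28

Heat load = 71300 MJ = 71,300,000,000 J / 1055 = 67,582,938 BTU
Gas: input = 67,582,938 / 0.923 = 73,220,952 BTU = 732.2 therm → 732.2 × $2.96 = $2,167.34
Electric: 67,582,938 BTU / 3412 = 19,810 kWh → × $0.272 = $5,387.62
Difference = |$2,167.34 − $5,387.62| = $3,220.28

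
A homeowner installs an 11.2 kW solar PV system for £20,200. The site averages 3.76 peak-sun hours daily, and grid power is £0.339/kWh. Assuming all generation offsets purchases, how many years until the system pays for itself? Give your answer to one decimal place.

3.9 years

Daily generation = 11.2 kW × 3.76 h = 42.11 kWh
Annual generation = 42.11 × 365 = 15371 kWh
Annual savings = 15371 × £0.339 = £5,210.73
Payback = £20,200 / £5,210.73 = 3.88 years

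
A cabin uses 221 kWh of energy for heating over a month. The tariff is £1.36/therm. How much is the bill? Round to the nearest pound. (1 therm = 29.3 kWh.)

221 kWh × (0.03413 therm/kWh) = 7.543 therm
Cost = 7.543 therm × £1.36/therm = £10.26 ≈ £10

£10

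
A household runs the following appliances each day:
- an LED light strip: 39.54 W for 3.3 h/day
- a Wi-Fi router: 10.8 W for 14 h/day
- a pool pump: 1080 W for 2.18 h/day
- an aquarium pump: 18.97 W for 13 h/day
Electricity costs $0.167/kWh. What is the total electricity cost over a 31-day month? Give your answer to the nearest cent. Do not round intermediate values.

$14.92

LED light strip: 39.54 W × 3.3 h × 31 d = 4,045 Wh = 4.045 kWh
Wi-Fi router: 10.8 W × 14 h × 31 d = 4,687 Wh = 4.687 kWh
pool pump: 1080 W × 2.18 h × 31 d = 72,986 Wh = 72.99 kWh
aquarium pump: 18.97 W × 13 h × 31 d = 7,645 Wh = 7.645 kWh
Total energy = 4.045 + 4.687 + 72.99 + 7.645 = 89.36 kWh
Cost = 89.36 kWh × $0.167 = $14.92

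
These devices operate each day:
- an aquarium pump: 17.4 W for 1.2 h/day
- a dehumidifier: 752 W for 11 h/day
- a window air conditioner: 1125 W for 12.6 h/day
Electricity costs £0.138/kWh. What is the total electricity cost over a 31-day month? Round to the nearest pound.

£96

aquarium pump: 17.4 W × 1.2 h × 31 d = 647 Wh = 0.6473 kWh
dehumidifier: 752 W × 11 h × 31 d = 256,432 Wh = 256.4 kWh
window air conditioner: 1125 W × 12.6 h × 31 d = 439,425 Wh = 439.4 kWh
Total energy = 0.6473 + 256.4 + 439.4 = 696.5 kWh
Cost = 696.5 kWh × £0.138 = £96.12 ≈ £96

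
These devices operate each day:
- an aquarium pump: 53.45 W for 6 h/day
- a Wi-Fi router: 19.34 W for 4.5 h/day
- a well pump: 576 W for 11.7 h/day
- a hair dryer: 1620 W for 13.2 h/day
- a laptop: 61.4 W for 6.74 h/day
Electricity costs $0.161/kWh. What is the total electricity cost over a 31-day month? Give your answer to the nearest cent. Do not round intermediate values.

aquarium pump: 53.45 W × 6 h × 31 d = 9,942 Wh = 9.942 kWh
Wi-Fi router: 19.34 W × 4.5 h × 31 d = 2,698 Wh = 2.698 kWh
well pump: 576 W × 11.7 h × 31 d = 208,915 Wh = 208.9 kWh
hair dryer: 1620 W × 13.2 h × 31 d = 662,904 Wh = 662.9 kWh
laptop: 61.4 W × 6.74 h × 31 d = 12,829 Wh = 12.83 kWh
Total energy = 9.942 + 2.698 + 208.9 + 662.9 + 12.83 = 897.3 kWh
Cost = 897.3 kWh × $0.161 = $144.46

$144.46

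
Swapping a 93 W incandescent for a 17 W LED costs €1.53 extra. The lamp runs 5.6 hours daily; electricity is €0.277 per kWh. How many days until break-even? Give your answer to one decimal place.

13.0 days

Power saved = 93 − 17 = 76 W
Daily energy saved = 76 W × 5.6 h = 425.6 Wh = 0.4256 kWh
Daily savings = 0.4256 × €0.277 = €0.1179
Payback = €1.53 / €0.1179 per day = 12.98 days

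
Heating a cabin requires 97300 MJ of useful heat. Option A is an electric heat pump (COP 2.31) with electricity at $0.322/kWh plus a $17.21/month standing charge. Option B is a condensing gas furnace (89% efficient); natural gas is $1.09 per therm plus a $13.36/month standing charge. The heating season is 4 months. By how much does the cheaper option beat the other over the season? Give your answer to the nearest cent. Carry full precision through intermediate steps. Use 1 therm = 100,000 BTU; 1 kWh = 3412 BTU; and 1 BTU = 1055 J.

$2653.74

Heat load = 97300 MJ = 97,300,000,000 J / 1055 = 92,227,488 BTU
Gas: input = 92,227,488 / 0.89 = 103,626,391 BTU = 1,036 therm → 1,036 × $1.09 = $1,129.53; + 4 × $13.36 standing = $1,182.97
Heat pump: 92,227,488 BTU / 3412 = 27,030 kWh heat; / 2.31 = 11,700 kWh in → × $0.322 = $3,767.86; + 4 × $17.21 standing = $3,836.70
Difference = |$1,182.97 − $3,836.70| = $2,653.74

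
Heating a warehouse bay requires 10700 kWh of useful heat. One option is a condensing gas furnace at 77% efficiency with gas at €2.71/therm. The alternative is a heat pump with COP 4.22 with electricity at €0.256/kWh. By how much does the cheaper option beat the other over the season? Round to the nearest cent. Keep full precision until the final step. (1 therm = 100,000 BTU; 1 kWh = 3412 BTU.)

€635.81

Heat load = 10700 kWh × 3412 = 36,508,400 BTU
Gas: input = 36,508,400 / 0.77 = 47,413,506 BTU = 474.1 therm → 474.1 × €2.71 = €1,284.91
Heat pump: 36,508,400 BTU / 3412 = 10,700 kWh heat; / 4.22 = 2,536 kWh in → × €0.256 = €649.10
Difference = |€1,284.91 − €649.10| = €635.81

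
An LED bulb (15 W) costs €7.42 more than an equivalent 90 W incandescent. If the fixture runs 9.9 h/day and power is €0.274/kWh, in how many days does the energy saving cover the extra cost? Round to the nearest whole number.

36 days

Power saved = 90 − 15 = 75 W
Daily energy saved = 75 W × 9.9 h = 742.5 Wh = 0.7425 kWh
Daily savings = 0.7425 × €0.274 = €0.2034
Payback = €7.42 / €0.2034 per day = 36.47 days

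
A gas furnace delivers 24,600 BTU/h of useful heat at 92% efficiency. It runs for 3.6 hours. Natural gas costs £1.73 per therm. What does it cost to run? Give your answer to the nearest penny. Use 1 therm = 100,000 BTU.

Heat delivered = 24,600 BTU/h × 3.6 h = 88,560 BTU
Gas input = 88,560 / 0.92 = 96,261 BTU
= 96,261 / 100,000 = 0.9626 therm
Cost = 0.9626 × £1.73/therm = £1.67

£1.67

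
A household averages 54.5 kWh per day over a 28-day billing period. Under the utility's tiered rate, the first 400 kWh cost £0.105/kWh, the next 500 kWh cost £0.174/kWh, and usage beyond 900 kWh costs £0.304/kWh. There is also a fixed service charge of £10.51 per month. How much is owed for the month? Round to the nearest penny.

£329.81

Usage = 54.5 kWh/day × 28 days = 1526 kWh
First 400 kWh × £0.105 = £42.00
Next 500 kWh × £0.174 = £87.00
Remaining 626 kWh × £0.304 = £190.30
Energy charge = £319.30; + service £10.51 = £329.81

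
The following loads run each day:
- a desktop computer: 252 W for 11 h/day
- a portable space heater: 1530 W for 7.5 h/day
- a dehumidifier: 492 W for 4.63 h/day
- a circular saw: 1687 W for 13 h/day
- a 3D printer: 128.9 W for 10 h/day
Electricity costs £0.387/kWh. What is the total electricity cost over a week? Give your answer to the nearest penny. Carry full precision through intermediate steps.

£107.67

desktop computer: 252 W × 11 h × 7 d = 19,404 Wh = 19.4 kWh
portable space heater: 1530 W × 7.5 h × 7 d = 80,325 Wh = 80.33 kWh
dehumidifier: 492 W × 4.63 h × 7 d = 15,946 Wh = 15.95 kWh
circular saw: 1687 W × 13 h × 7 d = 153,517 Wh = 153.5 kWh
3D printer: 128.9 W × 10 h × 7 d = 9,023 Wh = 9.023 kWh
Total energy = 19.4 + 80.33 + 15.95 + 153.5 + 9.023 = 278.2 kWh
Cost = 278.2 kWh × £0.387 = £107.67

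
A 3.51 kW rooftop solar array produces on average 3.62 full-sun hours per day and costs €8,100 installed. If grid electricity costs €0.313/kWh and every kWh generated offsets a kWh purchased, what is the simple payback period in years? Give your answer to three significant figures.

5.58 years

Daily generation = 3.51 kW × 3.62 h = 12.71 kWh
Annual generation = 12.71 × 365 = 4637.8 kWh
Annual savings = 4637.8 × €0.313 = €1,451.62
Payback = €8,100 / €1,451.62 = 5.58 years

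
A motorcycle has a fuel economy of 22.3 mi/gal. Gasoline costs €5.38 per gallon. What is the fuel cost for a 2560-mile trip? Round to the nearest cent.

€617.61

Fuel = 2560 mi / 22.3 mpg = 114.8 gal
Cost = 114.8 gal × €5.38/gal = €617.61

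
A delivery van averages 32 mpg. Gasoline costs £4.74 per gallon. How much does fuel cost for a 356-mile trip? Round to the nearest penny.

£52.73

Fuel = 356 mi / 32 mpg = 11.12 gal
Cost = 11.12 gal × £4.74/gal = £52.73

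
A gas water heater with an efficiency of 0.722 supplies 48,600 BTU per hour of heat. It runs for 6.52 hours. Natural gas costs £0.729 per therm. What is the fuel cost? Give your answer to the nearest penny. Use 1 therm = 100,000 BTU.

Heat delivered = 48,600 BTU/h × 6.52 h = 316,872 BTU
Gas input = 316,872 / 0.722 = 438,881 BTU
= 438,881 / 100,000 = 4.389 therm
Cost = 4.389 × £0.729/therm = £3.20

£3.20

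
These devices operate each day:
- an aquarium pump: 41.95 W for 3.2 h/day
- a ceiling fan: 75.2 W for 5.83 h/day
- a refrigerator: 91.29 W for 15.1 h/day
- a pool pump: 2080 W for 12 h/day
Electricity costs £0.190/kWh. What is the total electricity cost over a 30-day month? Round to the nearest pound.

£153

aquarium pump: 41.95 W × 3.2 h × 30 d = 4,027 Wh = 4.027 kWh
ceiling fan: 75.2 W × 5.83 h × 30 d = 13,152 Wh = 13.15 kWh
refrigerator: 91.29 W × 15.1 h × 30 d = 41,354 Wh = 41.35 kWh
pool pump: 2080 W × 12 h × 30 d = 748,800 Wh = 748.8 kWh
Total energy = 4.027 + 13.15 + 41.35 + 748.8 = 807.3 kWh
Cost = 807.3 kWh × £0.190 = £153.39 ≈ £153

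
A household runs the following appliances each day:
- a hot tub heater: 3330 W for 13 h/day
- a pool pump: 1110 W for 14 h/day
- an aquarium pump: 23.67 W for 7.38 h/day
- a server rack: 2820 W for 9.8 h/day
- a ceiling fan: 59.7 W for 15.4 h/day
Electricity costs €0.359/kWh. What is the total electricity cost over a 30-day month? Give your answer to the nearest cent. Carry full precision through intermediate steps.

hot tub heater: 3330 W × 13 h × 30 d = 1,298,700 Wh = 1,299 kWh
pool pump: 1110 W × 14 h × 30 d = 466,200 Wh = 466.2 kWh
aquarium pump: 23.67 W × 7.38 h × 30 d = 5,241 Wh = 5.241 kWh
server rack: 2820 W × 9.8 h × 30 d = 829,080 Wh = 829.1 kWh
ceiling fan: 59.7 W × 15.4 h × 30 d = 27,581 Wh = 27.58 kWh
Total energy = 1,299 + 466.2 + 5.241 + 829.1 + 27.58 = 2,627 kWh
Cost = 2,627 kWh × €0.359 = €943.02

€943.02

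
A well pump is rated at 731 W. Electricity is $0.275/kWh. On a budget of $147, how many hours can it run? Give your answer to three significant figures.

Energy budget = $147 / $0.275 per kWh = 534.5 kWh = 534,545 Wh
Runtime = 534,545 Wh / 731 W = 731.3 h

731 h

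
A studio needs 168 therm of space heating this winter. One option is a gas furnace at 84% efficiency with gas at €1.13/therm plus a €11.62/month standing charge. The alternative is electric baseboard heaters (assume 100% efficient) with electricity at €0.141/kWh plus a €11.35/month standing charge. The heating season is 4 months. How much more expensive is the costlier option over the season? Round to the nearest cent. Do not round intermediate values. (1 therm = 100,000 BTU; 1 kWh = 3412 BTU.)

€467.18

Heat load = 168 therm × 100,000 = 16,800,000 BTU
Gas: input = 16,800,000 / 0.84 = 20,000,000 BTU = 200 therm → 200 × €1.13 = €226.00; + 4 × €11.62 standing = €272.48
Electric: 16,800,000 BTU / 3412 = 4,924 kWh → × €0.141 = €694.26; + 4 × €11.35 standing = €739.66
Difference = |€272.48 − €739.66| = €467.18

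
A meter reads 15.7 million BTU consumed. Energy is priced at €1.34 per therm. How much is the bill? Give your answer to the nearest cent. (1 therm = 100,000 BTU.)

€210.38

15.7 million BTU × (10 therm/million BTU) = 157 therm
Cost = 157 therm × €1.34/therm = €210.38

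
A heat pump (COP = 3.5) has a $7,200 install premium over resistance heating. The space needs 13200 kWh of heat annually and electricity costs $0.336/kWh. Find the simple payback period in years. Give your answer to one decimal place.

Resistance: 13200 kWh × $0.336 = $4,435.20/yr
Heat pump: 13200 / 3.5 = 3771 kWh in → × $0.336 = $1,267.20/yr
Annual savings = $3,168.00
Payback = $7,200 / $3,168.00 = 2.27 years

2.3 years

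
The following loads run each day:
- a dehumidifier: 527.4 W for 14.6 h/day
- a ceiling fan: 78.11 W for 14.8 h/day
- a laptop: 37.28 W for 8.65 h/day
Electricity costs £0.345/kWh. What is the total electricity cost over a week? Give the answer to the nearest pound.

£22

dehumidifier: 527.4 W × 14.6 h × 7 d = 53,900 Wh = 53.9 kWh
ceiling fan: 78.11 W × 14.8 h × 7 d = 8,092 Wh = 8.092 kWh
laptop: 37.28 W × 8.65 h × 7 d = 2,257 Wh = 2.257 kWh
Total energy = 53.9 + 8.092 + 2.257 = 64.25 kWh
Cost = 64.25 kWh × £0.345 = £22.17 ≈ £22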